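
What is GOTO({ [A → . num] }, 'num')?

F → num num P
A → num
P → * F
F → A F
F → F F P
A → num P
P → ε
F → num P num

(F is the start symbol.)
GOTO(I, 'num') = CLOSURE({ [A → αX.β] : [A → α.Xβ] ∈ I, X = 'num' })

Items with dot before 'num', with the dot advanced:
  [A → . num] → [A → num .]
Closure adds nothing (no advanced item has the dot before a non-terminal).

GOTO = { [A → num .] }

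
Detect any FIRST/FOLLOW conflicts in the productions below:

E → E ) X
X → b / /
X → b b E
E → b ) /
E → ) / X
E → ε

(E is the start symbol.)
Yes. E → E ')' X with FOLLOW(E) on { ')' }; E → ')' '/' X with FOLLOW(E) on { ')' }

A FIRST/FOLLOW conflict occurs when a non-terminal N has a nullable alternative N → β (β ⇒* ε) and another alternative N → α with FIRST(α) ∩ FOLLOW(N) ≠ ∅: on such a lookahead the parser cannot decide between expanding α and letting N vanish via β.

Nullable non-terminals: E.
FIRST sets used below: FIRST(E) = { ')', 'b', ε }

E: nullable alternative(s) E → ε; FOLLOW(E) = { $, ')' }
  E → E ) X: FIRST \ {ε} = { ')', 'b' } — overlaps FOLLOW(E) on { ')' }: CONFLICT
  E → b ) /: FIRST \ {ε} = { 'b' } — disjoint from FOLLOW(E)
  E → ) / X: FIRST \ {ε} = { ')' } — overlaps FOLLOW(E) on { ')' }: CONFLICT
  E → ε: FIRST \ {ε} = { } — this is the only nullable alternative, skip

X has no nullable alternative, so no FIRST/FOLLOW check is needed there.

So the grammar has 2 FIRST/FOLLOW conflicts (marked CONFLICT above).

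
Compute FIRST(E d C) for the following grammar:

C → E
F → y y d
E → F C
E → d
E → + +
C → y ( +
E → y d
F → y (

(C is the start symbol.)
FIRST sets of the non-terminals involved (from the grammar, by fixed-point iteration):
  FIRST(E) = { '+', 'd', 'y' }

To compute FIRST(E d C), process the symbols left to right:
Symbol E is a non-terminal. Add FIRST(E) \ {ε} = { '+', 'd', 'y' }
E is not nullable (ε ∉ FIRST(E)), so stop here.
FIRST(E d C) = { '+', 'd', 'y' }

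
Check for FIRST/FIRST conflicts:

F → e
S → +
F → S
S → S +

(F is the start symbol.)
A FIRST/FIRST conflict occurs when two productions N → α and N → β for the same non-terminal have FIRST(α) ∩ FIRST(β) ≠ ∅ (with ε ∈ FIRST of a nullable right-hand side, so two nullable alternatives also conflict).

FIRST sets of the non-terminals at (or reachable through a nullable prefix from) the front of some alternative:
  FIRST(S) = { '+' }

Productions for F:
  F → e: FIRST = { 'e' }
  F → S: FIRST = { '+' }
Productions for S:
  S → +: FIRST = { '+' }
  S → S +: FIRST = { '+' }

Conflict for S: S → + and S → S +
  Overlap: { '+' }

Answer: Yes. S → '+' / S → S '+' on { '+' }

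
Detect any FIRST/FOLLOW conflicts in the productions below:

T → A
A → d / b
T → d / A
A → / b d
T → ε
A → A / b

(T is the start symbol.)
A FIRST/FOLLOW conflict occurs when a non-terminal N has a nullable alternative N → β (β ⇒* ε) and another alternative N → α with FIRST(α) ∩ FOLLOW(N) ≠ ∅: on such a lookahead the parser cannot decide between expanding α and letting N vanish via β.

Nullable non-terminals: T.
FIRST sets used below: FIRST(A) = { '/', 'd' }

T: nullable alternative(s) T → ε; FOLLOW(T) = { $ }
  T → A: FIRST \ {ε} = { '/', 'd' } — disjoint from FOLLOW(T)
  T → d / A: FIRST \ {ε} = { 'd' } — disjoint from FOLLOW(T)
  T → ε: FIRST \ {ε} = { } — this is the only nullable alternative, skip

A has no nullable alternative, so no FIRST/FOLLOW check is needed there.

No FIRST/FOLLOW conflicts found.

Answer: No FIRST/FOLLOW conflicts.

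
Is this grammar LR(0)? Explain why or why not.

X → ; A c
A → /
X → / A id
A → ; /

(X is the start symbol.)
A grammar is LR(0) if no state in the canonical LR(0) collection has:
  - both a shift item (dot before a terminal) and a complete item (shift-reduce conflict), or
  - two or more complete items (reduce-reduce conflict; the accept item [X' → X .] counts as a complete item here).

Augment with X' → X and build the canonical LR(0) collection (I0 = CLOSURE({[X' → . X]}), then GOTO on every symbol after a dot until no new states appear). It has 11 states:
  I0: { [X → . / A id], [X → . ; A c], [X' → . X] }  — shift
  I1: { [A → . /], [A → . ; /], [X → / . A id] }  — shift
  I2: { [A → . /], [A → . ; /], [X → ; . A c] }  — shift
  I3: { [X' → X .] }  — accept
  I4: { [A → / .] }  — reduce
  I5: { [A → ; . /] }  — shift
  I6: { [X → ; A . c] }  — shift
  I7: { [X → ; A c .] }  — reduce
  I8: { [A → ; / .] }  — reduce
  I9: { [X → / A . id] }  — shift
  I10: { [X → / A id .] }  — reduce

Every state is either a pure shift/goto state or contains exactly one complete item and nothing to shift — no conflicts. The grammar is LR(0).

Answer: Yes, the grammar is LR(0)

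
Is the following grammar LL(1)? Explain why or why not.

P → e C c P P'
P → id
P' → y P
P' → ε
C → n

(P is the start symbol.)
A grammar is LL(1) if for each non-terminal N with multiple productions, the predict sets of those productions are pairwise disjoint, where PREDICT(N → α) = (FIRST(α) \ {ε}) ∪ (FOLLOW(N) if α ⇒* ε).

Relevant sets:
  FOLLOW(P') = { $, 'y' }

For P:
  PREDICT(P → e C c P P') = { 'e' }
  PREDICT(P → id) = { 'id' }
For P':
  PREDICT(P' → y P) = { 'y' }
  PREDICT(P' → ε) = { $, 'y' }
C has a single production, so nothing to check there.

Conflict found: Predict set conflict for P': { 'y' }
The grammar is NOT LL(1).

Answer: No. Predict set conflict for P': { 'y' }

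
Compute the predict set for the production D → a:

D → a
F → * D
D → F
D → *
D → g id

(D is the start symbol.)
PREDICT(D → a) = (FIRST(RHS) \ {ε}) ∪ (FOLLOW(D) if ε ∈ FIRST(RHS), i.e. RHS ⇒* ε)
FIRST(a) = { 'a' }
ε ∉ FIRST(a), so FOLLOW(D) is not added.
PREDICT(D → a) = { 'a' }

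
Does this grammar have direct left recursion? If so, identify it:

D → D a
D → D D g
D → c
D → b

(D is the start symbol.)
Yes, D is left-recursive

Direct left recursion occurs when N → N α for some non-terminal N (the right-hand side begins with the left-hand side itself).

D → D a: LEFT RECURSIVE (starts with D)
D → D D g: LEFT RECURSIVE (starts with D)
D → c: starts with c
D → b: starts with b

The grammar has direct left recursion on: D.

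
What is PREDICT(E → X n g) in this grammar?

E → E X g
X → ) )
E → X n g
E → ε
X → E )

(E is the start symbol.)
PREDICT(E → X n g) = (FIRST(RHS) \ {ε}) ∪ (FOLLOW(E) if ε ∈ FIRST(RHS), i.e. RHS ⇒* ε)
FIRST(X) = { ')' }
FIRST(X n g) = { ')' }
ε ∉ FIRST(X n g), so FOLLOW(E) is not added.
PREDICT(E → X n g) = { ')' }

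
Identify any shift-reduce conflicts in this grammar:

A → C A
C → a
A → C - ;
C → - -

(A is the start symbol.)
A shift-reduce conflict occurs when an LR(0) state has both:
  - a complete (reduce) item [A → α .] (dot at the end), and
  - a shift item [B → β . c γ] (dot before a terminal).

Augment with A' → A and build the canonical LR(0) collection (I0 = CLOSURE({[A' → . A]}), then GOTO on every symbol after a dot until no new states appear). It has 9 states:
  I0: { [A → . C - ;], [A → . C A], [A' → . A], [C → . - -], [C → . a] }  — shift
  I1: { [C → - . -] }  — shift
  I2: { [A' → A .] }  — accept
  I3: { [A → . C - ;], [A → . C A], [A → C . - ;], [A → C . A], [C → . - -], [C → . a] }  — shift
  I4: { [C → a .] }  — reduce
  I5: { [A → C - . ;], [C → - . -] }  — shift
  I6: { [A → C A .] }  — reduce
  I7: { [C → - - .] }  — reduce
  I8: { [A → C - ; .] }  — reduce

No state contains both a complete item and a shift item.

Answer: No shift-reduce conflicts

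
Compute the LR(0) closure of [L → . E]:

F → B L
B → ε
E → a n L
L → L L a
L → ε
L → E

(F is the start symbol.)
To compute CLOSURE, for each item [A → α.Bβ] where B is a non-terminal, add [B → .γ] for all productions B → γ; repeat for the newly added items until nothing changes.

Start with: [L → . E]
  [L → . E] has the dot before E: add [E → . a n L]
No further items can be added.

CLOSURE = { [E → . a n L], [L → . E] }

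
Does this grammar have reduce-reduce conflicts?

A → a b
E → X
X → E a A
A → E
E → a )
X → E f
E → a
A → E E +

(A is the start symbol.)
No reduce-reduce conflicts

Augment with A' → A and build the canonical LR(0) collection (I0 = CLOSURE({[A' → . A]}), then GOTO on every symbol after a dot until no new states appear). It has 13 states:
  I0: { [A → . E E +], [A → . E], [A → . a b], [A' → . A], [E → . X], [E → . a )], [E → . a], [X → . E a A], [X → . E f] }  — shift
  I1: { [A' → A .] }  — accept
  I2: { [A → E . E +], [A → E .], [E → . X], [E → . a )], [E → . a], [X → . E a A], [X → . E f], [X → E . a A], [X → E . f] }  — shift, reduce
  I3: { [E → X .] }  — reduce
  I4: { [A → a . b], [E → a . )], [E → a .] }  — shift, reduce
  I5: { [E → a ) .] }  — reduce
  I6: { [A → a b .] }  — reduce
  I7: { [A → E E . +], [X → E . a A], [X → E . f] }  — shift
  I8: { [A → . E E +], [A → . E], [A → . a b], [E → . X], [E → . a )], [E → . a], [E → a . )], [E → a .], [X → . E a A], [X → . E f], [X → E a . A] }  — shift, reduce
  I9: { [X → E f .] }  — reduce
  I10: { [X → E a A .] }  — reduce
  I11: { [A → E E + .] }  — reduce
  I12: { [A → . E E +], [A → . E], [A → . a b], [E → . X], [E → . a )], [E → . a], [X → . E a A], [X → . E f], [X → E a . A] }  — shift

No state contains more than one complete item.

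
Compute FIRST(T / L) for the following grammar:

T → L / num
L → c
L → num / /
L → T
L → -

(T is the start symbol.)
{ '-', 'c', 'num' }

FIRST sets of the non-terminals involved (from the grammar, by fixed-point iteration):
  FIRST(T) = { '-', 'c', 'num' }

To compute FIRST(T / L), process the symbols left to right:
Symbol T is a non-terminal. Add FIRST(T) \ {ε} = { '-', 'c', 'num' }
T is not nullable (ε ∉ FIRST(T)), so stop here.
FIRST(T / L) = { '-', 'c', 'num' }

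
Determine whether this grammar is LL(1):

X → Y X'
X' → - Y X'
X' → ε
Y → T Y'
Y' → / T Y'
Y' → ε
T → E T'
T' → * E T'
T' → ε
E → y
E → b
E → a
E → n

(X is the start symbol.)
A grammar is LL(1) if for each non-terminal N with multiple productions, the predict sets of those productions are pairwise disjoint, where PREDICT(N → α) = (FIRST(α) \ {ε}) ∪ (FOLLOW(N) if α ⇒* ε).

Relevant sets:
  FOLLOW(X') = { $ }
  FOLLOW(Y') = { $, '-' }
  FOLLOW(T') = { $, '-', '/' }

For X':
  PREDICT(X' → '-' Y X') = { '-' }
  PREDICT(X' → ε) = { $ }
For Y':
  PREDICT(Y' → '/' T Y') = { '/' }
  PREDICT(Y' → ε) = { $, '-' }
For T':
  PREDICT(T' → '*' E T') = { '*' }
  PREDICT(T' → ε) = { $, '-', '/' }
For E:
  PREDICT(E → y) = { 'y' }
  PREDICT(E → b) = { 'b' }
  PREDICT(E → a) = { 'a' }
  PREDICT(E → n) = { 'n' }
X, Y, T have a single production, so nothing to check there.

All predict sets are disjoint. The grammar IS LL(1).

Answer: Yes, the grammar is LL(1).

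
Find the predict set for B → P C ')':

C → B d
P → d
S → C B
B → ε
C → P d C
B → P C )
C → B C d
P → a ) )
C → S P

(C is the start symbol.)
{ 'a', 'd' }

PREDICT(B → P C ')') = (FIRST(RHS) \ {ε}) ∪ (FOLLOW(B) if ε ∈ FIRST(RHS), i.e. RHS ⇒* ε)
FIRST(P) = { 'a', 'd' }
FIRST(P C ')') = { 'a', 'd' }
ε ∉ FIRST(P C ')'), so FOLLOW(B) is not added.
PREDICT(B → P C ')') = { 'a', 'd' }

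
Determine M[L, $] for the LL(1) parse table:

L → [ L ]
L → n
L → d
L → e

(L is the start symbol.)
Empty (error entry)

To find M[L, $], we find productions for L where $ is in the predict set (PREDICT(N → α) = (FIRST(α) \ {ε}) ∪ (FOLLOW(N) if α ⇒* ε)).

L → [ L ]: PREDICT = { '[' }
L → n: PREDICT = { 'n' }
L → d: PREDICT = { 'd' }
L → e: PREDICT = { 'e' }

M[L, $] is empty (no production applies)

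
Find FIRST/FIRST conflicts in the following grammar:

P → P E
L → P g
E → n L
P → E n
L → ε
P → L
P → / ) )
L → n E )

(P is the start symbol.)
Yes. P → P E / P → E n on { 'n' }; P → P E / P → L on { '/', 'g', 'n' }; P → P E / P → '/' ')' ')' on { '/' }; P → E n / P → L on { 'n' }; P → L / P → '/' ')' ')' on { '/' }; L → P g / L → n E ')' on { 'n' }

A FIRST/FIRST conflict occurs when two productions N → α and N → β for the same non-terminal have FIRST(α) ∩ FIRST(β) ≠ ∅ (with ε ∈ FIRST of a nullable right-hand side, so two nullable alternatives also conflict).

FIRST sets of the non-terminals at (or reachable through a nullable prefix from) the front of some alternative:
  FIRST(P) = { '/', 'g', 'n', ε }
  FIRST(E) = { 'n' }
  FIRST(L) = { '/', 'g', 'n', ε }

Productions for P:
  P → P E: FIRST = { '/', 'g', 'n' }
  P → E n: FIRST = { 'n' }
  P → L: FIRST = { '/', 'g', 'n', ε }
  P → / ) ): FIRST = { '/' }
Productions for L:
  L → P g: FIRST = { '/', 'g', 'n' }
  L → ε: FIRST = { ε }
  L → n E ): FIRST = { 'n' }
E has only one production, so no FIRST/FIRST conflict is possible there.

Conflict for P: P → P E and P → E n
  Overlap: { 'n' }
Conflict for P: P → P E and P → L
  Overlap: { '/', 'g', 'n' }
Conflict for P: P → P E and P → / ) )
  Overlap: { '/' }
Conflict for P: P → E n and P → L
  Overlap: { 'n' }
Conflict for P: P → L and P → / ) )
  Overlap: { '/' }
Conflict for L: L → P g and L → n E )
  Overlap: { 'n' }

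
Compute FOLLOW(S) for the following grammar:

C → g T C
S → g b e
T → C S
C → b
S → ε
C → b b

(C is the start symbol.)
To compute FOLLOW(S), find every occurrence of S on a right-hand side N → α S β: add FIRST(β) \ {ε}, and if β is empty or nullable also add FOLLOW(N). Iterate to a fixed point.

In T → C S: S is at the end, add FOLLOW(T)

The FOLLOW sets referred to above (computed the same way, to a fixed point):
  FOLLOW(T) = { 'b', 'g' }

Taking the union: FOLLOW(S) = { 'b', 'g' }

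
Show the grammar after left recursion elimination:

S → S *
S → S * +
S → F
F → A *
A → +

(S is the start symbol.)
S → F S'
S' → * S'
S' → * + S'
S' → ε
F → A *
A → +

S is directly left-recursive. The standard transformation for
  A → A α₁ | ... | A α_m | β₁ | ... | β_n
is
  A  → β₁ A' | ... | β_n A'
  A' → α₁ A' | ... | α_m A' | ε

S → F becomes S → F S'
S → S * becomes S' → * S'
S → S * + becomes S' → * + S'
Add S' → ε

Productions for other non-terminals are unchanged:
  F → A *
  A → +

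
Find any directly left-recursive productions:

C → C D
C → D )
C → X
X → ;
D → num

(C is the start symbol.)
Direct left recursion occurs when N → N α for some non-terminal N (the right-hand side begins with the left-hand side itself).

C → C D: LEFT RECURSIVE (starts with C)
C → D ): starts with D
C → X: starts with X
X → ;: starts with ';'
D → num: starts with num

The grammar has direct left recursion on: C.

Answer: Yes, C is left-recursive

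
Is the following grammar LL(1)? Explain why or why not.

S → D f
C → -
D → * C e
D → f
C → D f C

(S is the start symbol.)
Yes, the grammar is LL(1).

Relevant sets:
  FIRST(D) = { '*', 'f' }

For C:
  PREDICT(C → '-') = { '-' }
  PREDICT(C → D f C) = { '*', 'f' }
For D:
  PREDICT(D → '*' C e) = { '*' }
  PREDICT(D → f) = { 'f' }
S has a single production, so nothing to check there.

All predict sets are disjoint. The grammar IS LL(1).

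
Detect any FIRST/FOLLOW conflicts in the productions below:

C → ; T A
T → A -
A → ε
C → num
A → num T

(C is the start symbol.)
A FIRST/FOLLOW conflict occurs when a non-terminal N has a nullable alternative N → β (β ⇒* ε) and another alternative N → α with FIRST(α) ∩ FOLLOW(N) ≠ ∅: on such a lookahead the parser cannot decide between expanding α and letting N vanish via β.

Nullable non-terminals: A.

A: nullable alternative(s) A → ε; FOLLOW(A) = { $, '-' }
  A → ε: FIRST \ {ε} = { } — this is the only nullable alternative, skip
  A → num T: FIRST \ {ε} = { 'num' } — disjoint from FOLLOW(A)

C, T have no nullable alternative, so no FIRST/FOLLOW check is needed there.

No FIRST/FOLLOW conflicts found.

Answer: No FIRST/FOLLOW conflicts.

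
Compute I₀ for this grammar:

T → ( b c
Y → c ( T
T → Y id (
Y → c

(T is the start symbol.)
First, augment the grammar with T' → T
I₀ = CLOSURE({ [T' → . T] }):
  [T' → . T] has the dot before T: add [T → . ( b c], [T → . Y id (]
  [T → . Y id (] has the dot before Y: add [Y → . c ( T], [Y → . c]
No further items can be added.

I₀ = { [T → . ( b c], [T → . Y id (], [T' → . T], [Y → . c ( T], [Y → . c] }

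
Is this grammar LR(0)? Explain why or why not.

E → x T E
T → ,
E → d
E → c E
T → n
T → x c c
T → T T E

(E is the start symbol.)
Yes, the grammar is LR(0)

A grammar is LR(0) if no state in the canonical LR(0) collection has:
  - both a shift item (dot before a terminal) and a complete item (shift-reduce conflict), or
  - two or more complete items (reduce-reduce conflict; the accept item [E' → E .] counts as a complete item here).

Augment with E' → E and build the canonical LR(0) collection (I0 = CLOSURE({[E' → . E]}), then GOTO on every symbol after a dot until no new states appear). It has 16 states:
  I0: { [E → . c E], [E → . d], [E → . x T E], [E' → . E] }  — shift
  I1: { [E' → E .] }  — accept
  I2: { [E → . c E], [E → . d], [E → . x T E], [E → c . E] }  — shift
  I3: { [E → d .] }  — reduce
  I4: { [E → x . T E], [T → . ,], [T → . T T E], [T → . n], [T → . x c c] }  — shift
  I5: { [T → , .] }  — reduce
  I6: { [E → . c E], [E → . d], [E → . x T E], [E → x T . E], [T → . ,], [T → . T T E], [T → . n], [T → . x c c], [T → T . T E] }  — shift
  I7: { [T → n .] }  — reduce
  I8: { [T → x . c c] }  — shift
  I9: { [T → x c . c] }  — shift
  I10: { [T → x c c .] }  — reduce
  I11: { [E → x T E .] }  — reduce
  I12: { [E → . c E], [E → . d], [E → . x T E], [T → . ,], [T → . T T E], [T → . n], [T → . x c c], [T → T . T E], [T → T T . E] }  — shift
  I13: { [E → x . T E], [T → . ,], [T → . T T E], [T → . n], [T → . x c c], [T → x . c c] }  — shift
  I14: { [T → T T E .] }  — reduce
  I15: { [E → c E .] }  — reduce

Every state is either a pure shift/goto state or contains exactly one complete item and nothing to shift — no conflicts. The grammar is LR(0).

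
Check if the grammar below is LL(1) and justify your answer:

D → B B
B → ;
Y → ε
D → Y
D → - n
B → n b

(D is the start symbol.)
Relevant sets:
  FIRST(B) = { ';', 'n' }
  FIRST(Y) = { ε }
  FOLLOW(D) = { $ }

For D:
  PREDICT(D → B B) = { ';', 'n' }
  PREDICT(D → Y) = { $ }
  PREDICT(D → '-' n) = { '-' }
For B:
  PREDICT(B → ';') = { ';' }
  PREDICT(B → n b) = { 'n' }
Y has a single production, so nothing to check there.

All predict sets are disjoint. The grammar IS LL(1).

Answer: Yes, the grammar is LL(1).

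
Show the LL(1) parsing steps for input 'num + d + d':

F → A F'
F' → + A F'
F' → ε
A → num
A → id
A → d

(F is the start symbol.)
LL(1) parsing maintains a stack (initially the start symbol over $) and the input. At each step: if the stack top is a terminal, match it against the current input token; if it is a non-terminal N, replace it with the RHS of M[N, lookahead] (the unique production whose predict set contains the lookahead).

Stack is shown with the top on the left.

Stack     Input          Action
-------------------------------
F $       num + d + d $  output F → A F'
A F' $    num + d + d $  output A → num
num F' $  num + d + d $  match 'num'
F' $      + d + d $      output F' → + A F'
+ A F' $  + d + d $      match '+'
A F' $    d + d $        output A → d
d F' $    d + d $        match 'd'
F' $      + d $          output F' → + A F'
+ A F' $  + d $          match '+'
A F' $    d $            output A → d
d F' $    d $            match 'd'
F' $      $              output F' → ε
$         $              accept

The string is accepted.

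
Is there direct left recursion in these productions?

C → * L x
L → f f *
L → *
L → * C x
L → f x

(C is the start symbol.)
No direct left recursion

C → * L x: starts with '*'
L → f f *: starts with f
L → *: starts with '*'
L → * C x: starts with '*'
L → f x: starts with f

No direct left recursion found.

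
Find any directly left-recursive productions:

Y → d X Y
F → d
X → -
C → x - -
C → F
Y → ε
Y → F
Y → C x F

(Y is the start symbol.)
Direct left recursion occurs when N → N α for some non-terminal N (the right-hand side begins with the left-hand side itself).

Y → d X Y: starts with d
F → d: starts with d
X → -: starts with '-'
C → x - -: starts with x
C → F: starts with F
Y → ε: starts with ε
Y → F: starts with F
Y → C x F: starts with C

No direct left recursion found.

Answer: No direct left recursion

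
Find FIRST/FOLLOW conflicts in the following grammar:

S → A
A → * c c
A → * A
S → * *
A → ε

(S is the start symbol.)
No FIRST/FOLLOW conflicts.

A FIRST/FOLLOW conflict occurs when a non-terminal N has a nullable alternative N → β (β ⇒* ε) and another alternative N → α with FIRST(α) ∩ FOLLOW(N) ≠ ∅: on such a lookahead the parser cannot decide between expanding α and letting N vanish via β.

Nullable non-terminals: A, S.
FIRST sets used below: FIRST(A) = { '*', ε }

A: nullable alternative(s) A → ε; FOLLOW(A) = { $ }
  A → * c c: FIRST \ {ε} = { '*' } — disjoint from FOLLOW(A)
  A → * A: FIRST \ {ε} = { '*' } — disjoint from FOLLOW(A)
  A → ε: FIRST \ {ε} = { } — this is the only nullable alternative, skip

S: nullable alternative(s) S → A; FOLLOW(S) = { $ }
  S → A: FIRST \ {ε} = { '*' } — this is the only nullable alternative, skip
  S → * *: FIRST \ {ε} = { '*' } — disjoint from FOLLOW(S)

No FIRST/FOLLOW conflicts found.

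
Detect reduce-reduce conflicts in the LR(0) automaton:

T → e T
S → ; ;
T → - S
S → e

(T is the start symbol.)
No reduce-reduce conflicts

Augment with T' → T and build the canonical LR(0) collection (I0 = CLOSURE({[T' → . T]}), then GOTO on every symbol after a dot until no new states appear). It has 9 states:
  I0: { [T → . - S], [T → . e T], [T' → . T] }  — shift
  I1: { [S → . ; ;], [S → . e], [T → - . S] }  — shift
  I2: { [T' → T .] }  — accept
  I3: { [T → . - S], [T → . e T], [T → e . T] }  — shift
  I4: { [T → e T .] }  — reduce
  I5: { [S → ; . ;] }  — shift
  I6: { [T → - S .] }  — reduce
  I7: { [S → e .] }  — reduce
  I8: { [S → ; ; .] }  — reduce

No state contains more than one complete item.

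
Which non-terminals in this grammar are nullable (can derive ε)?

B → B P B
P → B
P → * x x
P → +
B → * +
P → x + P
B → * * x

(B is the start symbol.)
There are no ε-productions, so no non-terminal can derive ε.
No non-terminals are nullable.

Answer: None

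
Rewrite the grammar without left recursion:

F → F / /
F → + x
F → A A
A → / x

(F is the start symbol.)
F is directly left-recursive. The standard transformation for
  A → A α₁ | ... | A α_m | β₁ | ... | β_n
is
  A  → β₁ A' | ... | β_n A'
  A' → α₁ A' | ... | α_m A' | ε

F → + x becomes F → + x F'
F → A A becomes F → A A F'
F → F / / becomes F' → / / F'
Add F' → ε

Productions for other non-terminals are unchanged:
  A → / x

Resulting grammar:
F → + x F'
F → A A F'
F' → / / F'
F' → ε
A → / x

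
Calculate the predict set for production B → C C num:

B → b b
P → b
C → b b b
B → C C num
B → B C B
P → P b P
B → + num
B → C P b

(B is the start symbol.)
PREDICT(B → C C num) = (FIRST(RHS) \ {ε}) ∪ (FOLLOW(B) if ε ∈ FIRST(RHS), i.e. RHS ⇒* ε)
FIRST(C) = { 'b' }
FIRST(C C num) = { 'b' }
ε ∉ FIRST(C C num), so FOLLOW(B) is not added.
PREDICT(B → C C num) = { 'b' }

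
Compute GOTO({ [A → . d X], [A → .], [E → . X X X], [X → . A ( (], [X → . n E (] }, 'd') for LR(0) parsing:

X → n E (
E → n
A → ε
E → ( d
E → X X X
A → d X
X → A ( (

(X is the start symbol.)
GOTO(I, 'd') = CLOSURE({ [A → αX.β] : [A → α.Xβ] ∈ I, X = 'd' })

Items with dot before 'd', with the dot advanced:
  [A → . d X] → [A → d . X]
Closure of the advanced items:
  [A → d . X] has the dot before X: add [X → . n E (], [X → . A ( (]
  [X → . A ( (] has the dot before A: add [A → .], [A → . d X]

GOTO = { [A → . d X], [A → .], [A → d . X], [X → . A ( (], [X → . n E (] }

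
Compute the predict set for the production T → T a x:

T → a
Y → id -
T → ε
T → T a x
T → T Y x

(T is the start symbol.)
PREDICT(T → T a x) = (FIRST(RHS) \ {ε}) ∪ (FOLLOW(T) if ε ∈ FIRST(RHS), i.e. RHS ⇒* ε)
FIRST(T) = { 'a', 'id', ε }
FIRST(T a x) = { 'a', 'id' }
ε ∉ FIRST(T a x), so FOLLOW(T) is not added.
PREDICT(T → T a x) = { 'a', 'id' }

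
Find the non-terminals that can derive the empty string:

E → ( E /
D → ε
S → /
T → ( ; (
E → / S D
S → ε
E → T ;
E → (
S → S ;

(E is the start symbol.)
{ 'D', 'S' }

A non-terminal is nullable if it can derive ε (the empty string): either it has an ε-production, or it has a production whose right-hand side consists entirely of nullable non-terminals.

ε-productions: D → ε, S → ε
So D, S are immediately nullable.
No further non-terminal can be added: every production for the remaining non-terminals contains a terminal or a non-nullable non-terminal.
Nullable = { 'D', 'S' }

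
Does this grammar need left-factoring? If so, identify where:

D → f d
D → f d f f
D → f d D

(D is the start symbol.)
Yes, D has productions with common prefix 'f d'

Left-factoring is needed when two productions for the same non-terminal
share a common prefix on the right-hand side.

Productions for D:
  D → f d
  D → f d f f
  D → f d D

Found common prefix 'f d' in productions for D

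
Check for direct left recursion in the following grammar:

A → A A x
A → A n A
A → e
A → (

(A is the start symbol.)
Yes, A is left-recursive

A → A A x: LEFT RECURSIVE (starts with A)
A → A n A: LEFT RECURSIVE (starts with A)
A → e: starts with e
A → (: starts with '('

The grammar has direct left recursion on: A.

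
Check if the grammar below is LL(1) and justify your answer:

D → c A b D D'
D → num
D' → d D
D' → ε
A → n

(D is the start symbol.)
No. Predict set conflict for D': { 'd' }

Relevant sets:
  FOLLOW(D') = { $, 'd' }

For D:
  PREDICT(D → c A b D D') = { 'c' }
  PREDICT(D → num) = { 'num' }
For D':
  PREDICT(D' → d D) = { 'd' }
  PREDICT(D' → ε) = { $, 'd' }
A has a single production, so nothing to check there.

Conflict found: Predict set conflict for D': { 'd' }
The grammar is NOT LL(1).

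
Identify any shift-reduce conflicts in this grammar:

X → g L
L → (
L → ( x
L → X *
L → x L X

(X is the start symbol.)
Yes — I3: [L → ( .] vs [L → ( . x]

Augment with X' → X and build the canonical LR(0) collection (I0 = CLOSURE({[X' → . X]}), then GOTO on every symbol after a dot until no new states appear). It has 11 states:
  I0: { [X → . g L], [X' → . X] }  — shift
  I1: { [X' → X .] }  — accept
  I2: { [L → . ( x], [L → . (], [L → . X *], [L → . x L X], [X → . g L], [X → g . L] }  — shift
  I3: { [L → ( . x], [L → ( .] }  — shift, reduce
  I4: { [X → g L .] }  — reduce
  I5: { [L → X . *] }  — shift
  I6: { [L → . ( x], [L → . (], [L → . X *], [L → . x L X], [L → x . L X], [X → . g L] }  — shift
  I7: { [L → x L . X], [X → . g L] }  — shift
  I8: { [L → x L X .] }  — reduce
  I9: { [L → X * .] }  — reduce
  I10: { [L → ( x .] }  — reduce

I3 contains reduce item [L → ( .] and shift item [L → ( . x] — shift-reduce conflict.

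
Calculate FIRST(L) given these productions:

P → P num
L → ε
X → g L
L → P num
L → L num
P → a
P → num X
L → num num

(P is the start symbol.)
{ 'a', 'num', ε }

To compute FIRST(L), examine every production with L on the left-hand side, reading each right-hand side left to right until a non-nullable symbol is reached.

FIRST sets of the other non-terminals involved (by the same procedure, iterated to a fixed point):
  FIRST(P) = { 'a', 'num' }

From L → ε:
  - ε-production, so ε ∈ FIRST(L)
From L → P num:
  - P is a non-terminal: add FIRST(P) \ {ε} = { 'a', 'num' }
    P is not nullable, so stop
From L → L num:
  - L is the symbol being defined: contributes nothing new
    L is nullable, so continue to the next symbol
  - num is a terminal: add 'num' and stop
From L → num num:
  - num is a terminal: add 'num' and stop

Collecting: FIRST(L) = { 'a', 'num', ε }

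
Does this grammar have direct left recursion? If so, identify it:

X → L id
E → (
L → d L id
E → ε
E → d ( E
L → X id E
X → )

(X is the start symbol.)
Direct left recursion occurs when N → N α for some non-terminal N (the right-hand side begins with the left-hand side itself).

X → L id: starts with L
E → (: starts with '('
L → d L id: starts with d
E → ε: starts with ε
E → d ( E: starts with d
L → X id E: starts with X
X → ): starts with ')'

No direct left recursion found.

Answer: No direct left recursion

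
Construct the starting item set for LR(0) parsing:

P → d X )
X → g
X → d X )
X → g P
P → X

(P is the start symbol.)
{ [P → . X], [P → . d X )], [P' → . P], [X → . d X )], [X → . g P], [X → . g] }

First, augment the grammar with P' → P
I₀ = CLOSURE({ [P' → . P] }):
  [P' → . P] has the dot before P: add [P → . d X )], [P → . X]
  [P → . X] has the dot before X: add [X → . g], [X → . d X )], [X → . g P]
No further items can be added.

I₀ = { [P → . X], [P → . d X )], [P' → . P], [X → . d X )], [X → . g P], [X → . g] }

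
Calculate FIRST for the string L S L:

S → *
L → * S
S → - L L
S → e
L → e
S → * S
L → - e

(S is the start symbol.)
FIRST sets of the non-terminals involved (from the grammar, by fixed-point iteration):
  FIRST(L) = { '*', '-', 'e' }

To compute FIRST(L S L), process the symbols left to right:
Symbol L is a non-terminal. Add FIRST(L) \ {ε} = { '*', '-', 'e' }
L is not nullable (ε ∉ FIRST(L)), so stop here.
FIRST(L S L) = { '*', '-', 'e' }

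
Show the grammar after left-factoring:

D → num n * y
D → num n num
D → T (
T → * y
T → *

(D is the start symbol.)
D → num n D'
D' → * y
D' → num
D → T (
T → * T'
T' → y
T' → ε

Left-factoring transforms A → αβ₁ | αβ₂ into A → αA' and A' → β₁ | β₂
(α is the longest common prefix among the alternatives). Repeat until
no nonterminal has two alternatives with a common prefix.

Round 1: D has alternatives sharing prefix 'num n'. Introduce D': D → num n D'
  Add: D' → * y
  Add: D' → num

Round 2: T has alternatives sharing prefix '*'. Introduce T': T → * T'
  Add: T' → y
  Add: T' → ε

No remaining common prefixes — done.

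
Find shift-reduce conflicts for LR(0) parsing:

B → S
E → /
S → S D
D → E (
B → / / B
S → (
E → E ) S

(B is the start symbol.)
Yes — I4: [B → S .] vs [E → . /]; I10: [E → E ) S .] vs [E → . /]

Augment with B' → B and build the canonical LR(0) collection (I0 = CLOSURE({[B' → . B]}), then GOTO on every symbol after a dot until no new states appear). It has 13 states:
  I0: { [B → . / / B], [B → . S], [B' → . B], [S → . (], [S → . S D] }  — shift
  I1: { [S → ( .] }  — reduce
  I2: { [B → / . / B] }  — shift
  I3: { [B' → B .] }  — accept
  I4: { [B → S .], [D → . E (], [E → . /], [E → . E ) S], [S → S . D] }  — shift, reduce
  I5: { [E → / .] }  — reduce
  I6: { [S → S D .] }  — reduce
  I7: { [D → E . (], [E → E . ) S] }  — shift
  I8: { [D → E ( .] }  — reduce
  I9: { [E → E ) . S], [S → . (], [S → . S D] }  — shift
  I10: { [D → . E (], [E → . /], [E → . E ) S], [E → E ) S .], [S → S . D] }  — shift, reduce
  I11: { [B → . / / B], [B → . S], [B → / / . B], [S → . (], [S → . S D] }  — shift
  I12: { [B → / / B .] }  — reduce

I4 contains reduce item [B → S .] and shift item [E → . /] — shift-reduce conflict.
I10 contains reduce item [E → E ) S .] and shift item [E → . /] — shift-reduce conflict.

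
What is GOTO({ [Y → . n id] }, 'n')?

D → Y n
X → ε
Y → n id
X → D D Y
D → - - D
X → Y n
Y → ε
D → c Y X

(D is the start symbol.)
GOTO(I, 'n') = CLOSURE({ [A → αX.β] : [A → α.Xβ] ∈ I, X = 'n' })

Items with dot before 'n', with the dot advanced:
  [Y → . n id] → [Y → n . id]
Closure adds nothing (no advanced item has the dot before a non-terminal).

GOTO = { [Y → n . id] }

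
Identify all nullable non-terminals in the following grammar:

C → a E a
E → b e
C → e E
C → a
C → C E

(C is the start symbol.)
None

A non-terminal is nullable if it can derive ε (the empty string): either it has an ε-production, or it has a production whose right-hand side consists entirely of nullable non-terminals.

There are no ε-productions, so no non-terminal can derive ε.
No non-terminals are nullable.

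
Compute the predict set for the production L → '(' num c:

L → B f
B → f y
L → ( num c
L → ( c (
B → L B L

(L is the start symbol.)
{ '(' }

PREDICT(L → '(' num c) = (FIRST(RHS) \ {ε}) ∪ (FOLLOW(L) if ε ∈ FIRST(RHS), i.e. RHS ⇒* ε)
FIRST('(' num c) = { '(' }
ε ∉ FIRST('(' num c), so FOLLOW(L) is not added.
PREDICT(L → '(' num c) = { '(' }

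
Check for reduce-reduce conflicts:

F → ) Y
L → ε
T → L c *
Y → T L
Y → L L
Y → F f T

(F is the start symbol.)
A reduce-reduce conflict occurs when an LR(0) state has two complete items [A → α .] and [B → β .] — both call for a reduction, and with no lookahead the parser cannot choose between them.

Augment with F' → F and build the canonical LR(0) collection (I0 = CLOSURE({[F' → . F]}), then GOTO on every symbol after a dot until no new states appear). It has 14 states:
  I0: { [F → . ) Y], [F' → . F] }  — shift
  I1: { [F → ) . Y], [F → . ) Y], [L → .], [T → . L c *], [Y → . F f T], [Y → . L L], [Y → . T L] }  — shift, reduce
  I2: { [F' → F .] }  — accept
  I3: { [Y → F . f T] }  — shift
  I4: { [L → .], [T → L . c *], [Y → L . L] }  — shift, reduce
  I5: { [L → .], [Y → T . L] }  — reduce
  I6: { [F → ) Y .] }  — reduce
  I7: { [Y → T L .] }  — reduce
  I8: { [Y → L L .] }  — reduce
  I9: { [T → L c . *] }  — shift
  I10: { [T → L c * .] }  — reduce
  I11: { [L → .], [T → . L c *], [Y → F f . T] }  — reduce
  I12: { [T → L . c *] }  — shift
  I13: { [Y → F f T .] }  — reduce

No state contains more than one complete item.

Answer: No reduce-reduce conflicts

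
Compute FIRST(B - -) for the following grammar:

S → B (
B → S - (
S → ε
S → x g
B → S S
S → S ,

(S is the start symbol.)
FIRST sets of the non-terminals involved (from the grammar, by fixed-point iteration):
  FIRST(B) = { '(', ',', '-', 'x', ε }

To compute FIRST(B - -), process the symbols left to right:
Symbol B is a non-terminal. Add FIRST(B) \ {ε} = { '(', ',', '-', 'x' }
B is nullable (ε ∈ FIRST(B)), continue to the next symbol.
Symbol - is a terminal. Add '-' and stop.
FIRST(B - -) = { '(', ',', '-', 'x' }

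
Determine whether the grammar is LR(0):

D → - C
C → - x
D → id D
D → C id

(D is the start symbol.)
A grammar is LR(0) if no state in the canonical LR(0) collection has:
  - both a shift item (dot before a terminal) and a complete item (shift-reduce conflict), or
  - two or more complete items (reduce-reduce conflict; the accept item [D' → D .] counts as a complete item here).

Augment with D' → D and build the canonical LR(0) collection (I0 = CLOSURE({[D' → . D]}), then GOTO on every symbol after a dot until no new states appear). It has 10 states:
  I0: { [C → . - x], [D → . - C], [D → . C id], [D → . id D], [D' → . D] }  — shift
  I1: { [C → - . x], [C → . - x], [D → - . C] }  — shift
  I2: { [D → C . id] }  — shift
  I3: { [D' → D .] }  — accept
  I4: { [C → . - x], [D → . - C], [D → . C id], [D → . id D], [D → id . D] }  — shift
  I5: { [D → id D .] }  — reduce
  I6: { [D → C id .] }  — reduce
  I7: { [C → - . x] }  — shift
  I8: { [D → - C .] }  — reduce
  I9: { [C → - x .] }  — reduce

Every state is either a pure shift/goto state or contains exactly one complete item and nothing to shift — no conflicts. The grammar is LR(0).

Answer: Yes, the grammar is LR(0)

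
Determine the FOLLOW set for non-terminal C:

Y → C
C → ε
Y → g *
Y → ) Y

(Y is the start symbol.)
In Y → C: C is at the end, add FOLLOW(Y)

The FOLLOW sets referred to above (computed the same way, to a fixed point):
  FOLLOW(Y) = { $ }

Taking the union: FOLLOW(C) = { $ }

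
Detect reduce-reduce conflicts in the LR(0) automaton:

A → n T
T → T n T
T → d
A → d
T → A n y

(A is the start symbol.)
A reduce-reduce conflict occurs when an LR(0) state has two complete items [A → α .] and [B → β .] — both call for a reduction, and with no lookahead the parser cannot choose between them.

Augment with A' → A and build the canonical LR(0) collection (I0 = CLOSURE({[A' → . A]}), then GOTO on every symbol after a dot until no new states appear). It has 11 states:
  I0: { [A → . d], [A → . n T], [A' → . A] }  — shift
  I1: { [A' → A .] }  — accept
  I2: { [A → d .] }  — reduce
  I3: { [A → . d], [A → . n T], [A → n . T], [T → . A n y], [T → . T n T], [T → . d] }  — shift
  I4: { [T → A . n y] }  — shift
  I5: { [A → n T .], [T → T . n T] }  — shift, reduce
  I6: { [A → d .], [T → d .] }  — 2 reduces
  I7: { [A → . d], [A → . n T], [T → . A n y], [T → . T n T], [T → . d], [T → T n . T] }  — shift
  I8: { [T → T . n T], [T → T n T .] }  — shift, reduce
  I9: { [T → A n . y] }  — shift
  I10: { [T → A n y .] }  — reduce

I6 contains complete items [A → d .], [T → d .] — reduce-reduce conflict.

Answer: Yes — I6: [A → d .] vs [T → d .]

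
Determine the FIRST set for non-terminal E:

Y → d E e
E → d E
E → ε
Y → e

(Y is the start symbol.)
To compute FIRST(E), examine every production with E on the left-hand side, reading each right-hand side left to right until a non-nullable symbol is reached.

From E → d E:
  - d is a terminal: add 'd' and stop
From E → ε:
  - ε-production, so ε ∈ FIRST(E)

Collecting: FIRST(E) = { 'd', ε }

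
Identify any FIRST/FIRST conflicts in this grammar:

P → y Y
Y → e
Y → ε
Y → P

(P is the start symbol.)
No FIRST/FIRST conflicts.

FIRST sets of the non-terminals at (or reachable through a nullable prefix from) the front of some alternative:
  FIRST(P) = { 'y' }

Productions for Y:
  Y → e: FIRST = { 'e' }
  Y → ε: FIRST = { ε }
  Y → P: FIRST = { 'y' }
P has only one production, so no FIRST/FIRST conflict is possible there.

All alternatives of each non-terminal have pairwise disjoint FIRST sets.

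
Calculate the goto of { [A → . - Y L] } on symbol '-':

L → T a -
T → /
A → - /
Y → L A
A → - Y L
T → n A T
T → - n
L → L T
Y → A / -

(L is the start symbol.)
{ [A → - . Y L], [A → . - /], [A → . - Y L], [L → . L T], [L → . T a -], [T → . - n], [T → . /], [T → . n A T], [Y → . A / -], [Y → . L A] }

GOTO(I, '-') = CLOSURE({ [A → αX.β] : [A → α.Xβ] ∈ I, X = '-' })

Items with dot before '-', with the dot advanced:
  [A → . - Y L] → [A → - . Y L]
Closure of the advanced items:
  [A → - . Y L] has the dot before Y: add [Y → . L A], [Y → . A / -]
  [Y → . L A] has the dot before L: add [L → . T a -], [L → . L T]
  [Y → . A / -] has the dot before A: add [A → . - /], [A → . - Y L]
  [L → . T a -] has the dot before T: add [T → . /], [T → . n A T], [T → . - n]

GOTO = { [A → - . Y L], [A → . - /], [A → . - Y L], [L → . L T], [L → . T a -], [T → . - n], [T → . /], [T → . n A T], [Y → . A / -], [Y → . L A] }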